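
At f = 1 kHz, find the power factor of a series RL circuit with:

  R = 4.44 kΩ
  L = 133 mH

Step 1 — Angular frequency: ω = 2π·f = 2π·1000 = 6283 rad/s.
Step 2 — Component impedances:
  R: Z = R = 4440 Ω
  L: Z = jωL = j·6283·0.133 = 0 + j835.7 Ω
Step 3 — Series combination: Z_total = R + L = 4440 + j835.7 Ω = 4518∠10.7° Ω.
Step 4 — Power factor: PF = cos(φ) = Re(Z)/|Z| = 4440/4518 = 0.9827.
Step 5 — Type: Im(Z) = 835.7 ⇒ lagging (phase φ = 10.7°).

PF = 0.9827 (lagging, φ = 10.7°)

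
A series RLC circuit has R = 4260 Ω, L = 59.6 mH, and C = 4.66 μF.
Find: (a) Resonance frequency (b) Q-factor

Step 1 — Resonance condition Im(Z)=0 gives ω₀ = 1/√(LC).
Step 2 — ω₀ = 1/√(0.0596·4.66e-06) = 1898 rad/s.
Step 3 — f₀ = ω₀/(2π) = 302 Hz.
Step 4 — Series Q: Q = ω₀L/R = 1898·0.0596/4260 = 0.02655.

(a) f₀ = 302 Hz  (b) Q = 0.02655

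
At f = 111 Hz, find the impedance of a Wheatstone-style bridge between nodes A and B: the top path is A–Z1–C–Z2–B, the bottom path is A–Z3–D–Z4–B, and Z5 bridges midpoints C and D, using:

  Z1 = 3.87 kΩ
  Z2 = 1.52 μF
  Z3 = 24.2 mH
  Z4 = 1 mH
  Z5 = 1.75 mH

Step 1 — Angular frequency: ω = 2π·f = 2π·111 = 697.4 rad/s.
Step 2 — Component impedances:
  Z1: Z = R = 3870 Ω
  Z2: Z = 1/(jωC) = -j/(ω·C) = 0 - j943.3 Ω
  Z3: Z = jωL = j·697.4·0.0242 = 0 + j16.88 Ω
  Z4: Z = jωL = j·697.4·0.001 = 0 + j0.6974 Ω
  Z5: Z = jωL = j·697.4·0.00175 = 0 + j1.221 Ω
Step 3 — Bridge requires nodal analysis (the Z5 bridge couples midpoints C and D, so the two paths cannot be reduced to a simple series/parallel combination). Setting node B to ground and injecting 1 A at node A, the 3-node admittance system at A, C, D solves to V_A = Z_AB = 0.0736 + j17.58 Ω = 17.58∠89.8° Ω.

Z = 0.0736 + j17.58 Ω = 17.58∠89.8° Ω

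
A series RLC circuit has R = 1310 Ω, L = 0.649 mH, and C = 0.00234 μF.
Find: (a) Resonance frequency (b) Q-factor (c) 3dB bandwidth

Step 1 — Resonance condition Im(Z)=0 gives ω₀ = 1/√(LC).
Step 2 — ω₀ = 1/√(0.000649·2.34e-09) = 8.115e+05 rad/s.
Step 3 — f₀ = ω₀/(2π) = 1.291e+05 Hz.
Step 4 — Series Q: Q = ω₀L/R = 8.115e+05·0.000649/1310 = 0.402.
Step 5 — 3dB bandwidth: Δω = ω₀/Q = 2.018e+06 rad/s; BW = Δω/(2π) = 3.213e+05 Hz.

(a) f₀ = 1.291e+05 Hz  (b) Q = 0.402  (c) BW = 3.213e+05 Hz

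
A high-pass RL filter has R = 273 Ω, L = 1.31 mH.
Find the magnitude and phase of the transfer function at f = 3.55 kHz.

Step 1 — Angular frequency: ω = 2π·3550 = 2.231e+04 rad/s.
Step 2 — Transfer function: H(jω) = jωL/(R + jωL).
Step 3 — Numerator jωL = j·29.22; denominator R + jωL = 273 + j29.22.
Step 4 — H = 0.01133 + j0.1058.
Step 5 — Magnitude: |H| = 0.1064 (-19.5 dB); phase: φ = 83.9°.

|H| = 0.1064 (-19.5 dB), φ = 83.9°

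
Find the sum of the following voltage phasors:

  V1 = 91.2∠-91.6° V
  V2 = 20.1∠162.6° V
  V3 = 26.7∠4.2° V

Step 1 — Convert each phasor to rectangular form:
  V1 = 91.2·(cos(-91.6°) + j·sin(-91.6°)) = -2.546 - j91.16 V
  V2 = 20.1·(cos(162.6°) + j·sin(162.6°)) = -19.18 + j6.011 V
  V3 = 26.7·(cos(4.2°) + j·sin(4.2°)) = 26.63 + j1.955 V
Step 2 — Sum components: V_total = 4.902 - j83.2 V.
Step 3 — Convert to polar: |V_total| = 83.34 V, ∠V_total = -86.6°.

V_total = 83.34∠-86.6° V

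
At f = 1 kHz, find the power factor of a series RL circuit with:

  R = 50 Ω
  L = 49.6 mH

Step 1 — Angular frequency: ω = 2π·f = 2π·1000 = 6283 rad/s.
Step 2 — Component impedances:
  R: Z = R = 50 Ω
  L: Z = jωL = j·6283·0.0496 = 0 + j311.6 Ω
Step 3 — Series combination: Z_total = R + L = 50 + j311.6 Ω = 315.6∠80.9° Ω.
Step 4 — Power factor: PF = cos(φ) = Re(Z)/|Z| = 50/315.6 = 0.1584.
Step 5 — Type: Im(Z) = 311.6 ⇒ lagging (phase φ = 80.9°).

PF = 0.1584 (lagging, φ = 80.9°)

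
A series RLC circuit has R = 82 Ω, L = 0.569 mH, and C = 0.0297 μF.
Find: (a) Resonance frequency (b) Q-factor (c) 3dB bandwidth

Step 1 — Resonance condition Im(Z)=0 gives ω₀ = 1/√(LC).
Step 2 — ω₀ = 1/√(0.000569·2.97e-08) = 2.433e+05 rad/s.
Step 3 — f₀ = ω₀/(2π) = 3.872e+04 Hz.
Step 4 — Series Q: Q = ω₀L/R = 2.433e+05·0.000569/82 = 1.688.
Step 5 — 3dB bandwidth: Δω = ω₀/Q = 1.441e+05 rad/s; BW = Δω/(2π) = 2.294e+04 Hz.

(a) f₀ = 3.872e+04 Hz  (b) Q = 1.688  (c) BW = 2.294e+04 Hz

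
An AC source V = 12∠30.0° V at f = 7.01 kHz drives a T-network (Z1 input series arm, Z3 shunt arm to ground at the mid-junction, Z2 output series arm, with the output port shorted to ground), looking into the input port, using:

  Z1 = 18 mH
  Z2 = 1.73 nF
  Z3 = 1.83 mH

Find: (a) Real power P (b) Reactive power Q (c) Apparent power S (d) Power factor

Step 1 — Angular frequency: ω = 2π·f = 2π·7010 = 4.405e+04 rad/s.
Step 2 — Component impedances:
  Z1: Z = jωL = j·4.405e+04·0.018 = 0 + j792.8 Ω
  Z2: Z = 1/(jωC) = -j/(ω·C) = 0 - j1.312e+04 Ω
  Z3: Z = jωL = j·4.405e+04·0.00183 = 0 + j80.6 Ω
Step 3 — With the output port shorted to ground, the output series arm Z2 runs from the junction to ground; the shunt arm Z3 also runs from the junction to ground. They appear in parallel: Z3 || Z2 = 0 + j81.1 Ω.
Step 4 — Series with input arm Z1: Z_in = Z1 + (Z3 || Z2) = 0 + j873.9 Ω = 873.9∠90.0° Ω.
Step 5 — Source phasor: V = 12∠30.0° V = 10.39 + j6 V.
Step 6 — Current: I = V / Z = 0.006866 - j0.01189 A = 0.01373∠-60.0° A.
Step 7 — Complex power: S = V·I* = 0 + j0.1648 VA.
Step 8 — Real power: P = Re(S) = 0 W.
Step 9 — Reactive power: Q = Im(S) = 0.1648 VAR.
Step 10 — Apparent power: |S| = 0.1648 VA.
Step 11 — Power factor: PF = P/|S| = 0 (lagging).

(a) P = 0 W  (b) Q = 0.1648 VAR  (c) S = 0.1648 VA  (d) PF = 0 (lagging)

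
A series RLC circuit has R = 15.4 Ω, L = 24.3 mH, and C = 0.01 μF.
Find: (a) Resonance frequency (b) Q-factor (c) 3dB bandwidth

Step 1 — Resonance: ω₀ = 1/√(LC) = 1/√(0.0243·1e-08) = 6.415e+04 rad/s.
Step 2 — f₀ = ω₀/(2π) = 1.021e+04 Hz.
Step 3 — Series Q: Q = ω₀L/R = 6.415e+04·0.0243/15.4 = 101.2.
Step 4 — Bandwidth: Δω = ω₀/Q = 633.7 rad/s; BW = Δω/(2π) = 100.9 Hz.

(a) f₀ = 1.021e+04 Hz  (b) Q = 101.2  (c) BW = 100.9 Hz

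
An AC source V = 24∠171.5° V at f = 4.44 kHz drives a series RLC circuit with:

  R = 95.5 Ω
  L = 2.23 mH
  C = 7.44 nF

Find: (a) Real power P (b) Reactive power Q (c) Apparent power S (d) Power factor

Step 1 — Angular frequency: ω = 2π·f = 2π·4440 = 2.79e+04 rad/s.
Step 2 — Component impedances:
  R: Z = R = 95.5 Ω
  L: Z = jωL = j·2.79e+04·0.00223 = 0 + j62.21 Ω
  C: Z = 1/(jωC) = -j/(ω·C) = 0 - j4818 Ω
Step 3 — Series combination: Z_total = R + L + C = 95.5 - j4756 Ω = 4757∠-88.8° Ω.
Step 4 — Source phasor: V = 24∠171.5° V = -23.74 + j3.547 V.
Step 5 — Current: I = V / Z = -0.0008458 - j0.004974 A = 0.005045∠-99.7° A.
Step 6 — Complex power: S = V·I* = 0.002431 - j0.1211 VA.
Step 7 — Real power: P = Re(S) = 0.002431 W.
Step 8 — Reactive power: Q = Im(S) = -0.1211 VAR.
Step 9 — Apparent power: |S| = 0.1211 VA.
Step 10 — Power factor: PF = P/|S| = 0.02008 (leading).

(a) P = 0.002431 W  (b) Q = -0.1211 VAR  (c) S = 0.1211 VA  (d) PF = 0.02008 (leading)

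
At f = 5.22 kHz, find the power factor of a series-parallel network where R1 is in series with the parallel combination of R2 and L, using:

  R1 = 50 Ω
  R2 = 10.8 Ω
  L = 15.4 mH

Step 1 — Angular frequency: ω = 2π·f = 2π·5220 = 3.28e+04 rad/s.
Step 2 — Component impedances:
  R1: Z = R = 50 Ω
  R2: Z = R = 10.8 Ω
  L: Z = jωL = j·3.28e+04·0.0154 = 0 + j505.1 Ω
Step 3 — Parallel branch: R2 || L = 1/(1/R2 + 1/L) = 10.8 + j0.2308 Ω.
Step 4 — Series with R1: Z_total = R1 + (R2 || L) = 60.8 + j0.2308 Ω = 60.8∠0.2° Ω.
Step 5 — Power factor: PF = cos(φ) = Re(Z)/|Z| = 60.8/60.8 = 1.
Step 6 — Type: Im(Z) = 0.2308 ⇒ lagging (phase φ = 0.2°).

PF = 1 (lagging, φ = 0.2°)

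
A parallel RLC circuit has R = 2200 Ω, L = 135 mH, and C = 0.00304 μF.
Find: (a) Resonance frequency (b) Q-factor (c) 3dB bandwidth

Step 1 — Resonance: ω₀ = 1/√(LC) = 1/√(0.135·3.04e-09) = 4.936e+04 rad/s.
Step 2 — f₀ = ω₀/(2π) = 7856 Hz.
Step 3 — Parallel Q: Q = R/(ω₀L) = 2200/(4.936e+04·0.135) = 0.3301.
Step 4 — Bandwidth: Δω = ω₀/Q = 1.495e+05 rad/s; BW = Δω/(2π) = 2.38e+04 Hz.

(a) f₀ = 7856 Hz  (b) Q = 0.3301  (c) BW = 2.38e+04 Hz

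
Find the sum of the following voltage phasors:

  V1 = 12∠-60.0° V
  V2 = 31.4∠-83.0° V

Step 1 — Convert each phasor to rectangular form:
  V1 = 12·(cos(-60.0°) + j·sin(-60.0°)) = 6 - j10.39 V
  V2 = 31.4·(cos(-83.0°) + j·sin(-83.0°)) = 3.827 - j31.17 V
Step 2 — Sum components: V_total = 9.827 - j41.56 V.
Step 3 — Convert to polar: |V_total| = 42.7 V, ∠V_total = -76.7°.

V_total = 42.7∠-76.7° V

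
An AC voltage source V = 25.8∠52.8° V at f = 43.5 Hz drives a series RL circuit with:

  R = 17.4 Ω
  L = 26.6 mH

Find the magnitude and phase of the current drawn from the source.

Step 1 — Angular frequency: ω = 2π·f = 2π·43.5 = 273.3 rad/s.
Step 2 — Component impedances:
  R: Z = R = 17.4 Ω
  L: Z = jωL = j·273.3·0.0266 = 0 + j7.27 Ω
Step 3 — Series combination: Z_total = R + L = 17.4 + j7.27 Ω = 18.86∠22.7° Ω.
Step 4 — Source phasor: V = 25.8∠52.8° V = 15.6 + j20.55 V.
Step 5 — Ohm's law: I = V / Z_total = (15.6 + j20.55) / (17.4 + j7.27) = 1.183 + j0.6866 A.
Step 6 — Convert to polar: |I| = 1.368 A, ∠I = 30.1°.

I = 1.368∠30.1° A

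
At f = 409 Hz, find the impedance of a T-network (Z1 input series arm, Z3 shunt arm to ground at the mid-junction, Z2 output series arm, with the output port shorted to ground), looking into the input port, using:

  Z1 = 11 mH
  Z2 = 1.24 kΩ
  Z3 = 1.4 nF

Step 1 — Angular frequency: ω = 2π·f = 2π·409 = 2570 rad/s.
Step 2 — Component impedances:
  Z1: Z = jωL = j·2570·0.011 = 0 + j28.27 Ω
  Z2: Z = R = 1240 Ω
  Z3: Z = 1/(jωC) = -j/(ω·C) = 0 - j2.78e+05 Ω
Step 3 — With the output port shorted to ground, the output series arm Z2 runs from the junction to ground; the shunt arm Z3 also runs from the junction to ground. They appear in parallel: Z3 || Z2 = 1240 - j5.532 Ω.
Step 4 — Series with input arm Z1: Z_in = Z1 + (Z3 || Z2) = 1240 + j22.74 Ω = 1240∠1.1° Ω.

Z = 1240 + j22.74 Ω = 1240∠1.1° Ω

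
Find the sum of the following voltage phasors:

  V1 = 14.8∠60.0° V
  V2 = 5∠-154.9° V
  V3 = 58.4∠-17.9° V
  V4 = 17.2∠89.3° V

Step 1 — Convert each phasor to rectangular form:
  V1 = 14.8·(cos(60.0°) + j·sin(60.0°)) = 7.4 + j12.82 V
  V2 = 5·(cos(-154.9°) + j·sin(-154.9°)) = -4.528 - j2.121 V
  V3 = 58.4·(cos(-17.9°) + j·sin(-17.9°)) = 55.57 - j17.95 V
  V4 = 17.2·(cos(89.3°) + j·sin(89.3°)) = 0.2101 + j17.2 V
Step 2 — Sum components: V_total = 58.66 + j9.945 V.
Step 3 — Convert to polar: |V_total| = 59.49 V, ∠V_total = 9.6°.

V_total = 59.49∠9.6° V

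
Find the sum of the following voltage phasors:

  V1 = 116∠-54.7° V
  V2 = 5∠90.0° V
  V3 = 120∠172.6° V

Step 1 — Convert each phasor to rectangular form:
  V1 = 116·(cos(-54.7°) + j·sin(-54.7°)) = 67.03 - j94.67 V
  V2 = 5·(cos(90.0°) + j·sin(90.0°)) = 0 + j5 V
  V3 = 120·(cos(172.6°) + j·sin(172.6°)) = -119 + j15.46 V
Step 2 — Sum components: V_total = -51.97 - j74.22 V.
Step 3 — Convert to polar: |V_total| = 90.6 V, ∠V_total = -125.0°.

V_total = 90.6∠-125.0° V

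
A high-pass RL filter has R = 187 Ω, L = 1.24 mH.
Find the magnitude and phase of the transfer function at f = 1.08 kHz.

Step 1 — Angular frequency: ω = 2π·1080 = 6786 rad/s.
Step 2 — Transfer function: H(jω) = jωL/(R + jωL).
Step 3 — Numerator jωL = j·8.414; denominator R + jωL = 187 + j8.414.
Step 4 — H = 0.002021 + j0.04491.
Step 5 — Magnitude: |H| = 0.04495 (-26.9 dB); phase: φ = 87.4°.

|H| = 0.04495 (-26.9 dB), φ = 87.4°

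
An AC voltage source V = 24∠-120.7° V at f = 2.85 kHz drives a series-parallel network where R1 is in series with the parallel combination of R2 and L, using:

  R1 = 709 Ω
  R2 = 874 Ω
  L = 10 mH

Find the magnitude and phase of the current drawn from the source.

Step 1 — Angular frequency: ω = 2π·f = 2π·2850 = 1.791e+04 rad/s.
Step 2 — Component impedances:
  R1: Z = R = 709 Ω
  R2: Z = R = 874 Ω
  L: Z = jωL = j·1.791e+04·0.01 = 0 + j179.1 Ω
Step 3 — Parallel branch: R2 || L = 1/(1/R2 + 1/L) = 35.21 + j171.9 Ω.
Step 4 — Series with R1: Z_total = R1 + (R2 || L) = 744.2 + j171.9 Ω = 763.8∠13.0° Ω.
Step 5 — Source phasor: V = 24∠-120.7° V = -12.25 - j20.64 V.
Step 6 — Ohm's law: I = V / Z_total = (-12.25 - j20.64) / (744.2 + j171.9) = -0.02171 - j0.02272 A.
Step 7 — Convert to polar: |I| = 0.03142 A, ∠I = -133.7°.

I = 0.03142∠-133.7° A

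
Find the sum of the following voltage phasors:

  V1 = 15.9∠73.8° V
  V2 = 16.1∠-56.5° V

Step 1 — Convert each phasor to rectangular form:
  V1 = 15.9·(cos(73.8°) + j·sin(73.8°)) = 4.436 + j15.27 V
  V2 = 16.1·(cos(-56.5°) + j·sin(-56.5°)) = 8.886 - j13.43 V
Step 2 — Sum components: V_total = 13.32 + j1.843 V.
Step 3 — Convert to polar: |V_total| = 13.45 V, ∠V_total = 7.9°.

V_total = 13.45∠7.9° V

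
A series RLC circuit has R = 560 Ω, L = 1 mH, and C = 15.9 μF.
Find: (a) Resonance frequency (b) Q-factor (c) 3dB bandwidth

Step 1 — Resonance: ω₀ = 1/√(LC) = 1/√(0.001·1.59e-05) = 7931 rad/s.
Step 2 — f₀ = ω₀/(2π) = 1262 Hz.
Step 3 — Series Q: Q = ω₀L/R = 7931·0.001/560 = 0.01416.
Step 4 — Bandwidth: Δω = ω₀/Q = 5.6e+05 rad/s; BW = Δω/(2π) = 8.913e+04 Hz.

(a) f₀ = 1262 Hz  (b) Q = 0.01416  (c) BW = 8.913e+04 Hz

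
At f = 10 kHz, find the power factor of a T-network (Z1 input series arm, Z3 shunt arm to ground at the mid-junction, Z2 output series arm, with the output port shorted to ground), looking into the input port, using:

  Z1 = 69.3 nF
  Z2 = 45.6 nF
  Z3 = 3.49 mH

Step 1 — Angular frequency: ω = 2π·f = 2π·1e+04 = 6.283e+04 rad/s.
Step 2 — Component impedances:
  Z1: Z = 1/(jωC) = -j/(ω·C) = 0 - j229.7 Ω
  Z2: Z = 1/(jωC) = -j/(ω·C) = 0 - j349 Ω
  Z3: Z = jωL = j·6.283e+04·0.00349 = 0 + j219.3 Ω
Step 3 — With the output port shorted to ground, the output series arm Z2 runs from the junction to ground; the shunt arm Z3 also runs from the junction to ground. They appear in parallel: Z3 || Z2 = 0 + j589.9 Ω.
Step 4 — Series with input arm Z1: Z_in = Z1 + (Z3 || Z2) = 0 + j360.2 Ω = 360.2∠90.0° Ω.
Step 5 — Power factor: PF = cos(φ) = Re(Z)/|Z| = 0/360.2 = 0.
Step 6 — Type: Im(Z) = 360.2 ⇒ lagging (phase φ = 90.0°).

PF = 0 (lagging, φ = 90.0°)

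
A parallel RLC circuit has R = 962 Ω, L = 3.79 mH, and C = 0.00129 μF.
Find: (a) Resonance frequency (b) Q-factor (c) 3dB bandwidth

Step 1 — Resonance: ω₀ = 1/√(LC) = 1/√(0.00379·1.29e-09) = 4.523e+05 rad/s.
Step 2 — f₀ = ω₀/(2π) = 7.198e+04 Hz.
Step 3 — Parallel Q: Q = R/(ω₀L) = 962/(4.523e+05·0.00379) = 0.5612.
Step 4 — Bandwidth: Δω = ω₀/Q = 8.058e+05 rad/s; BW = Δω/(2π) = 1.282e+05 Hz.

(a) f₀ = 7.198e+04 Hz  (b) Q = 0.5612  (c) BW = 1.282e+05 Hz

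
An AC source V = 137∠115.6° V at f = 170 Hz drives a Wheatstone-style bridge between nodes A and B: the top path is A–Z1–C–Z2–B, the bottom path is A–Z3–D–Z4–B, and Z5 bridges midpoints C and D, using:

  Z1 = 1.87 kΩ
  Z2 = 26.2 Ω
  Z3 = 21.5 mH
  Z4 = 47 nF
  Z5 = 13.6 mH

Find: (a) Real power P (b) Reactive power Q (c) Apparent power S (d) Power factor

Step 1 — Angular frequency: ω = 2π·f = 2π·170 = 1068 rad/s.
Step 2 — Component impedances:
  Z1: Z = R = 1870 Ω
  Z2: Z = R = 26.2 Ω
  Z3: Z = jωL = j·1068·0.0215 = 0 + j22.97 Ω
  Z4: Z = 1/(jωC) = -j/(ω·C) = 0 - j1.992e+04 Ω
  Z5: Z = jωL = j·1068·0.0136 = 0 + j14.53 Ω
Step 3 — Bridge requires nodal analysis (the Z5 bridge couples midpoints C and D, so the two paths cannot be reduced to a simple series/parallel combination). Setting node B to ground and injecting 1 A at node A, the 3-node admittance system at A, C, D solves to V_A = Z_AB = 26.99 + j37.45 Ω = 46.16∠54.2° Ω.
Step 4 — Source phasor: V = 137∠115.6° V = -59.2 + j123.6 V.
Step 5 — Current: I = V / Z = 1.422 + j2.605 A = 2.968∠61.4° A.
Step 6 — Complex power: S = V·I* = 237.7 + j329.8 VA.
Step 7 — Real power: P = Re(S) = 237.7 W.
Step 8 — Reactive power: Q = Im(S) = 329.8 VAR.
Step 9 — Apparent power: |S| = 406.6 VA.
Step 10 — Power factor: PF = P/|S| = 0.5847 (lagging).

(a) P = 237.7 W  (b) Q = 329.8 VAR  (c) S = 406.6 VA  (d) PF = 0.5847 (lagging)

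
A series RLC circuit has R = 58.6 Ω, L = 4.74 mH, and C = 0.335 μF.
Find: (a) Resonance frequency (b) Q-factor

Step 1 — Resonance condition Im(Z)=0 gives ω₀ = 1/√(LC).
Step 2 — ω₀ = 1/√(0.00474·3.35e-07) = 2.51e+04 rad/s.
Step 3 — f₀ = ω₀/(2π) = 3994 Hz.
Step 4 — Series Q: Q = ω₀L/R = 2.51e+04·0.00474/58.6 = 2.03.

(a) f₀ = 3994 Hz  (b) Q = 2.03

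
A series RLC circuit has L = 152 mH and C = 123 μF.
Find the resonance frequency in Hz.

Step 1 — Resonance condition Im(Z)=0 gives ω₀ = 1/√(LC).
Step 2 — ω₀ = 1/√(0.152·0.000123) = 231.3 rad/s.
Step 3 — f₀ = ω₀/(2π) = 36.81 Hz.

f₀ = 36.81 Hz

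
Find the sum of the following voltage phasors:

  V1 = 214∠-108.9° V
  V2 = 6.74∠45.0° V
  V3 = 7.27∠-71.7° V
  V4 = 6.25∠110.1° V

Step 1 — Convert each phasor to rectangular form:
  V1 = 214·(cos(-108.9°) + j·sin(-108.9°)) = -69.32 - j202.5 V
  V2 = 6.74·(cos(45.0°) + j·sin(45.0°)) = 4.766 + j4.766 V
  V3 = 7.27·(cos(-71.7°) + j·sin(-71.7°)) = 2.283 - j6.902 V
  V4 = 6.25·(cos(110.1°) + j·sin(110.1°)) = -2.148 + j5.869 V
Step 2 — Sum components: V_total = -64.42 - j198.7 V.
Step 3 — Convert to polar: |V_total| = 208.9 V, ∠V_total = -108.0°.

V_total = 208.9∠-108.0° V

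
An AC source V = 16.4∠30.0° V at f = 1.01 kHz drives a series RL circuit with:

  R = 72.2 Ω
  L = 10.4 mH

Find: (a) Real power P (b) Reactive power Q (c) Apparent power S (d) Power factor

Step 1 — Angular frequency: ω = 2π·f = 2π·1010 = 6346 rad/s.
Step 2 — Component impedances:
  R: Z = R = 72.2 Ω
  L: Z = jωL = j·6346·0.0104 = 0 + j66 Ω
Step 3 — Series combination: Z_total = R + L = 72.2 + j66 Ω = 97.82∠42.4° Ω.
Step 4 — Source phasor: V = 16.4∠30.0° V = 14.2 + j8.2 V.
Step 5 — Current: I = V / Z = 0.1637 - j0.03609 A = 0.1677∠-12.4° A.
Step 6 — Complex power: S = V·I* = 2.029 + j1.855 VA.
Step 7 — Real power: P = Re(S) = 2.029 W.
Step 8 — Reactive power: Q = Im(S) = 1.855 VAR.
Step 9 — Apparent power: |S| = 2.75 VA.
Step 10 — Power factor: PF = P/|S| = 0.7381 (lagging).

(a) P = 2.029 W  (b) Q = 1.855 VAR  (c) S = 2.75 VA  (d) PF = 0.7381 (lagging)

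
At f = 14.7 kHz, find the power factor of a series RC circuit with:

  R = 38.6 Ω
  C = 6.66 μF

Step 1 — Angular frequency: ω = 2π·f = 2π·1.47e+04 = 9.236e+04 rad/s.
Step 2 — Component impedances:
  R: Z = R = 38.6 Ω
  C: Z = 1/(jωC) = -j/(ω·C) = 0 - j1.626 Ω
Step 3 — Series combination: Z_total = R + C = 38.6 - j1.626 Ω = 38.63∠-2.4° Ω.
Step 4 — Power factor: PF = cos(φ) = Re(Z)/|Z| = 38.6/38.634 = 0.9991.
Step 5 — Type: Im(Z) = -1.626 ⇒ leading (phase φ = -2.4°).

PF = 0.9991 (leading, φ = -2.4°)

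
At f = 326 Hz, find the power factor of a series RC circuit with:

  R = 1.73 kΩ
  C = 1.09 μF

Step 1 — Angular frequency: ω = 2π·f = 2π·326 = 2048 rad/s.
Step 2 — Component impedances:
  R: Z = R = 1730 Ω
  C: Z = 1/(jωC) = -j/(ω·C) = 0 - j447.9 Ω
Step 3 — Series combination: Z_total = R + C = 1730 - j447.9 Ω = 1787∠-14.5° Ω.
Step 4 — Power factor: PF = cos(φ) = Re(Z)/|Z| = 1730/1787 = 0.9681.
Step 5 — Type: Im(Z) = -447.9 ⇒ leading (phase φ = -14.5°).

PF = 0.9681 (leading, φ = -14.5°)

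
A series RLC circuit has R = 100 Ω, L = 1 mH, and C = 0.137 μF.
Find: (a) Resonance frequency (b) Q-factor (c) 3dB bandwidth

Step 1 — Resonance: ω₀ = 1/√(LC) = 1/√(0.001·1.37e-07) = 8.544e+04 rad/s.
Step 2 — f₀ = ω₀/(2π) = 1.36e+04 Hz.
Step 3 — Series Q: Q = ω₀L/R = 8.544e+04·0.001/100 = 0.8544.
Step 4 — Bandwidth: Δω = ω₀/Q = 1e+05 rad/s; BW = Δω/(2π) = 1.592e+04 Hz.

(a) f₀ = 1.36e+04 Hz  (b) Q = 0.8544  (c) BW = 1.592e+04 Hz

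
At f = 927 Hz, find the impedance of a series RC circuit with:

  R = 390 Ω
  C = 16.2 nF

Step 1 — Angular frequency: ω = 2π·f = 2π·927 = 5825 rad/s.
Step 2 — Component impedances:
  R: Z = R = 390 Ω
  C: Z = 1/(jωC) = -j/(ω·C) = 0 - j1.06e+04 Ω
Step 3 — Series combination: Z_total = R + C = 390 - j1.06e+04 Ω = 1.061e+04∠-87.9° Ω.

Z = 390 - j1.06e+04 Ω = 1.061e+04∠-87.9° Ω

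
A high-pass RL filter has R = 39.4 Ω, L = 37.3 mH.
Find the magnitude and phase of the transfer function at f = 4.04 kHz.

Step 1 — Angular frequency: ω = 2π·4040 = 2.538e+04 rad/s.
Step 2 — Transfer function: H(jω) = jωL/(R + jωL).
Step 3 — Numerator jωL = j·946.8; denominator R + jωL = 39.4 + j946.8.
Step 4 — H = 0.9983 + j0.04154.
Step 5 — Magnitude: |H| = 0.9991 (-0.0 dB); phase: φ = 2.4°.

|H| = 0.9991 (-0.0 dB), φ = 2.4°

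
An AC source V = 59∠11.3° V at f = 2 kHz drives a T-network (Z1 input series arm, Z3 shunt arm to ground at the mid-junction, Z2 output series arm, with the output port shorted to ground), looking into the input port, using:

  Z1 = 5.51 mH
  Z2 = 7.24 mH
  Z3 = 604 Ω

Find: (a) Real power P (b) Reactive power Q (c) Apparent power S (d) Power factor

Step 1 — Angular frequency: ω = 2π·f = 2π·2000 = 1.257e+04 rad/s.
Step 2 — Component impedances:
  Z1: Z = jωL = j·1.257e+04·0.00551 = 0 + j69.24 Ω
  Z2: Z = jωL = j·1.257e+04·0.00724 = 0 + j90.98 Ω
  Z3: Z = R = 604 Ω
Step 3 — With the output port shorted to ground, the output series arm Z2 runs from the junction to ground; the shunt arm Z3 also runs from the junction to ground. They appear in parallel: Z3 || Z2 = 13.4 + j88.96 Ω.
Step 4 — Series with input arm Z1: Z_in = Z1 + (Z3 || Z2) = 13.4 + j158.2 Ω = 158.8∠85.2° Ω.
Step 5 — Source phasor: V = 59∠11.3° V = 57.86 + j11.56 V.
Step 6 — Current: I = V / Z = 0.1033 - j0.357 A = 0.3716∠-73.9° A.
Step 7 — Complex power: S = V·I* = 1.85 + j21.85 VA.
Step 8 — Real power: P = Re(S) = 1.85 W.
Step 9 — Reactive power: Q = Im(S) = 21.85 VAR.
Step 10 — Apparent power: |S| = 21.92 VA.
Step 11 — Power factor: PF = P/|S| = 0.0844 (lagging).

(a) P = 1.85 W  (b) Q = 21.85 VAR  (c) S = 21.92 VA  (d) PF = 0.0844 (lagging)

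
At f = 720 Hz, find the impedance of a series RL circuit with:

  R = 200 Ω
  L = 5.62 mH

Step 1 — Angular frequency: ω = 2π·f = 2π·720 = 4524 rad/s.
Step 2 — Component impedances:
  R: Z = R = 200 Ω
  L: Z = jωL = j·4524·0.00562 = 0 + j25.42 Ω
Step 3 — Series combination: Z_total = R + L = 200 + j25.42 Ω = 201.6∠7.2° Ω.

Z = 200 + j25.42 Ω = 201.6∠7.2° Ω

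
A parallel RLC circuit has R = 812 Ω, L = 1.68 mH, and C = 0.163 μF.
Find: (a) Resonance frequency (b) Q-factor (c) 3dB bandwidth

Step 1 — Resonance: ω₀ = 1/√(LC) = 1/√(0.00168·1.63e-07) = 6.043e+04 rad/s.
Step 2 — f₀ = ω₀/(2π) = 9618 Hz.
Step 3 — Parallel Q: Q = R/(ω₀L) = 812/(6.043e+04·0.00168) = 7.998.
Step 4 — Bandwidth: Δω = ω₀/Q = 7555 rad/s; BW = Δω/(2π) = 1202 Hz.

(a) f₀ = 9618 Hz  (b) Q = 7.998  (c) BW = 1202 Hz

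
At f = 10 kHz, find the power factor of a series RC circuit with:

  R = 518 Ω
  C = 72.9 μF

Step 1 — Angular frequency: ω = 2π·f = 2π·1e+04 = 6.283e+04 rad/s.
Step 2 — Component impedances:
  R: Z = R = 518 Ω
  C: Z = 1/(jωC) = -j/(ω·C) = 0 - j0.2183 Ω
Step 3 — Series combination: Z_total = R + C = 518 - j0.2183 Ω = 518∠-0.0° Ω.
Step 4 — Power factor: PF = cos(φ) = Re(Z)/|Z| = 518/518 = 1.
Step 5 — Type: Im(Z) = -0.2183 ⇒ leading (phase φ = -0.0°).

PF = 1 (leading, φ = -0.0°)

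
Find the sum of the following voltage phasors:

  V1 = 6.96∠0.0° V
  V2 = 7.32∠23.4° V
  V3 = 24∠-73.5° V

Step 1 — Convert each phasor to rectangular form:
  V1 = 6.96·(cos(0.0°) + j·sin(0.0°)) = 6.96 V
  V2 = 7.32·(cos(23.4°) + j·sin(23.4°)) = 6.718 + j2.907 V
  V3 = 24·(cos(-73.5°) + j·sin(-73.5°)) = 6.816 - j23.01 V
Step 2 — Sum components: V_total = 20.49 - j20.1 V.
Step 3 — Convert to polar: |V_total| = 28.71 V, ∠V_total = -44.4°.

V_total = 28.71∠-44.4° V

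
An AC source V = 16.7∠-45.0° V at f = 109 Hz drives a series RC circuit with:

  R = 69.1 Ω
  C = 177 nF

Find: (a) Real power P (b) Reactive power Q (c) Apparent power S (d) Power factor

Step 1 — Angular frequency: ω = 2π·f = 2π·109 = 684.9 rad/s.
Step 2 — Component impedances:
  R: Z = R = 69.1 Ω
  C: Z = 1/(jωC) = -j/(ω·C) = 0 - j8249 Ω
Step 3 — Series combination: Z_total = R + C = 69.1 - j8249 Ω = 8250∠-89.5° Ω.
Step 4 — Source phasor: V = 16.7∠-45.0° V = 11.81 - j11.81 V.
Step 5 — Current: I = V / Z = 0.001443 + j0.001419 A = 0.002024∠44.5° A.
Step 6 — Complex power: S = V·I* = 0.0002832 - j0.03381 VA.
Step 7 — Real power: P = Re(S) = 0.0002832 W.
Step 8 — Reactive power: Q = Im(S) = -0.03381 VAR.
Step 9 — Apparent power: |S| = 0.03381 VA.
Step 10 — Power factor: PF = P/|S| = 0.008376 (leading).

(a) P = 0.0002832 W  (b) Q = -0.03381 VAR  (c) S = 0.03381 VA  (d) PF = 0.008376 (leading)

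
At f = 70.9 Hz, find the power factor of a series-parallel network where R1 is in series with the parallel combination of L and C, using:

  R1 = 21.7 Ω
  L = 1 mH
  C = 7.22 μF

Step 1 — Angular frequency: ω = 2π·f = 2π·70.9 = 445.5 rad/s.
Step 2 — Component impedances:
  R1: Z = R = 21.7 Ω
  L: Z = jωL = j·445.5·0.001 = 0 + j0.4455 Ω
  C: Z = 1/(jωC) = -j/(ω·C) = 0 - j310.9 Ω
Step 3 — Parallel branch: L || C = 1/(1/L + 1/C) = 0 + j0.4461 Ω.
Step 4 — Series with R1: Z_total = R1 + (L || C) = 21.7 + j0.4461 Ω = 21.7∠1.2° Ω.
Step 5 — Power factor: PF = cos(φ) = Re(Z)/|Z| = 21.7/21.705 = 0.9998.
Step 6 — Type: Im(Z) = 0.4461 ⇒ lagging (phase φ = 1.2°).

PF = 0.9998 (lagging, φ = 1.2°)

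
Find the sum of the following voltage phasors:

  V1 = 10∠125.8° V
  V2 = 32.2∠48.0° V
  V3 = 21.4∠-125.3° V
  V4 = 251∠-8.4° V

Step 1 — Convert each phasor to rectangular form:
  V1 = 10·(cos(125.8°) + j·sin(125.8°)) = -5.85 + j8.111 V
  V2 = 32.2·(cos(48.0°) + j·sin(48.0°)) = 21.55 + j23.93 V
  V3 = 21.4·(cos(-125.3°) + j·sin(-125.3°)) = -12.37 - j17.47 V
  V4 = 251·(cos(-8.4°) + j·sin(-8.4°)) = 248.3 - j36.67 V
Step 2 — Sum components: V_total = 251.6 - j22.09 V.
Step 3 — Convert to polar: |V_total| = 252.6 V, ∠V_total = -5.0°.

V_total = 252.6∠-5.0° V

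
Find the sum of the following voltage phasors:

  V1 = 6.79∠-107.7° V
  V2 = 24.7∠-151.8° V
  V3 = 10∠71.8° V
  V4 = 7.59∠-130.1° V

Step 1 — Convert each phasor to rectangular form:
  V1 = 6.79·(cos(-107.7°) + j·sin(-107.7°)) = -2.064 - j6.469 V
  V2 = 24.7·(cos(-151.8°) + j·sin(-151.8°)) = -21.77 - j11.67 V
  V3 = 10·(cos(71.8°) + j·sin(71.8°)) = 3.123 + j9.5 V
  V4 = 7.59·(cos(-130.1°) + j·sin(-130.1°)) = -4.889 - j5.806 V
Step 2 — Sum components: V_total = -25.6 - j14.45 V.
Step 3 — Convert to polar: |V_total| = 29.39 V, ∠V_total = -150.6°.

V_total = 29.39∠-150.6° V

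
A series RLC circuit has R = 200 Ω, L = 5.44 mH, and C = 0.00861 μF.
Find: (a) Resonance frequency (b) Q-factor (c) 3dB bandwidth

Step 1 — Resonance: ω₀ = 1/√(LC) = 1/√(0.00544·8.61e-09) = 1.461e+05 rad/s.
Step 2 — f₀ = ω₀/(2π) = 2.326e+04 Hz.
Step 3 — Series Q: Q = ω₀L/R = 1.461e+05·0.00544/200 = 3.974.
Step 4 — Bandwidth: Δω = ω₀/Q = 3.676e+04 rad/s; BW = Δω/(2π) = 5851 Hz.

(a) f₀ = 2.326e+04 Hz  (b) Q = 3.974  (c) BW = 5851 Hz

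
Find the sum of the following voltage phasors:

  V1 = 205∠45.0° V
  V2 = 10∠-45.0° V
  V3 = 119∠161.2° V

Step 1 — Convert each phasor to rectangular form:
  V1 = 205·(cos(45.0°) + j·sin(45.0°)) = 145 + j145 V
  V2 = 10·(cos(-45.0°) + j·sin(-45.0°)) = 7.071 - j7.071 V
  V3 = 119·(cos(161.2°) + j·sin(161.2°)) = -112.7 + j38.35 V
Step 2 — Sum components: V_total = 39.38 + j176.2 V.
Step 3 — Convert to polar: |V_total| = 180.6 V, ∠V_total = 77.4°.

V_total = 180.6∠77.4° V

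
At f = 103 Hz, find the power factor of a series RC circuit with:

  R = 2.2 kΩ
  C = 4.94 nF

Step 1 — Angular frequency: ω = 2π·f = 2π·103 = 647.2 rad/s.
Step 2 — Component impedances:
  R: Z = R = 2200 Ω
  C: Z = 1/(jωC) = -j/(ω·C) = 0 - j3.128e+05 Ω
Step 3 — Series combination: Z_total = R + C = 2200 - j3.128e+05 Ω = 3.128e+05∠-89.6° Ω.
Step 4 — Power factor: PF = cos(φ) = Re(Z)/|Z| = 2200/3.128e+05 = 0.007033.
Step 5 — Type: Im(Z) = -3.128e+05 ⇒ leading (phase φ = -89.6°).

PF = 0.007033 (leading, φ = -89.6°)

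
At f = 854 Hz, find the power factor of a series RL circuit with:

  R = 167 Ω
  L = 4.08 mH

Step 1 — Angular frequency: ω = 2π·f = 2π·854 = 5366 rad/s.
Step 2 — Component impedances:
  R: Z = R = 167 Ω
  L: Z = jωL = j·5366·0.00408 = 0 + j21.89 Ω
Step 3 — Series combination: Z_total = R + L = 167 + j21.89 Ω = 168.4∠7.5° Ω.
Step 4 — Power factor: PF = cos(φ) = Re(Z)/|Z| = 167/168.43 = 0.9915.
Step 5 — Type: Im(Z) = 21.89 ⇒ lagging (phase φ = 7.5°).

PF = 0.9915 (lagging, φ = 7.5°)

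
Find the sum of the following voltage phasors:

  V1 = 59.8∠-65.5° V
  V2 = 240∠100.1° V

Step 1 — Convert each phasor to rectangular form:
  V1 = 59.8·(cos(-65.5°) + j·sin(-65.5°)) = 24.8 - j54.42 V
  V2 = 240·(cos(100.1°) + j·sin(100.1°)) = -42.09 + j236.3 V
Step 2 — Sum components: V_total = -17.29 + j181.9 V.
Step 3 — Convert to polar: |V_total| = 182.7 V, ∠V_total = 95.4°.

V_total = 182.7∠95.4° V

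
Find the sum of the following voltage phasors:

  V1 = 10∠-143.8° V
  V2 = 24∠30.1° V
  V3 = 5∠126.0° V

Step 1 — Convert each phasor to rectangular form:
  V1 = 10·(cos(-143.8°) + j·sin(-143.8°)) = -8.07 - j5.906 V
  V2 = 24·(cos(30.1°) + j·sin(30.1°)) = 20.76 + j12.04 V
  V3 = 5·(cos(126.0°) + j·sin(126.0°)) = -2.939 + j4.045 V
Step 2 — Sum components: V_total = 9.755 + j10.18 V.
Step 3 — Convert to polar: |V_total| = 14.1 V, ∠V_total = 46.2°.

V_total = 14.1∠46.2° V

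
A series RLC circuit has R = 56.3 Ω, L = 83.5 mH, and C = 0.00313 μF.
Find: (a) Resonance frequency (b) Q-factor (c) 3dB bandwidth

Step 1 — Resonance condition Im(Z)=0 gives ω₀ = 1/√(LC).
Step 2 — ω₀ = 1/√(0.0835·3.13e-09) = 6.186e+04 rad/s.
Step 3 — f₀ = ω₀/(2π) = 9845 Hz.
Step 4 — Series Q: Q = ω₀L/R = 6.186e+04·0.0835/56.3 = 91.74.
Step 5 — 3dB bandwidth: Δω = ω₀/Q = 674.3 rad/s; BW = Δω/(2π) = 107.3 Hz.

(a) f₀ = 9845 Hz  (b) Q = 91.74  (c) BW = 107.3 Hz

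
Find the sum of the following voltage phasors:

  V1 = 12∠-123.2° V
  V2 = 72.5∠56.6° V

Step 1 — Convert each phasor to rectangular form:
  V1 = 12·(cos(-123.2°) + j·sin(-123.2°)) = -6.571 - j10.04 V
  V2 = 72.5·(cos(56.6°) + j·sin(56.6°)) = 39.91 + j60.53 V
Step 2 — Sum components: V_total = 33.34 + j50.49 V.
Step 3 — Convert to polar: |V_total| = 60.5 V, ∠V_total = 56.6°.

V_total = 60.5∠56.6° V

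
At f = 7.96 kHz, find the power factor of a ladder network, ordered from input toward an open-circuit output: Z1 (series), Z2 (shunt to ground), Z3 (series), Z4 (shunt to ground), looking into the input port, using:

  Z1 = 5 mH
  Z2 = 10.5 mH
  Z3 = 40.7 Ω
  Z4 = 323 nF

Step 1 — Angular frequency: ω = 2π·f = 2π·7960 = 5.001e+04 rad/s.
Step 2 — Component impedances:
  Z1: Z = jωL = j·5.001e+04·0.005 = 0 + j250.1 Ω
  Z2: Z = jωL = j·5.001e+04·0.0105 = 0 + j525.1 Ω
  Z3: Z = R = 40.7 Ω
  Z4: Z = 1/(jωC) = -j/(ω·C) = 0 - j61.9 Ω
Step 3 — Ladder network (open output): work backward from the far end, alternating series and parallel combinations. Z_in = 51.9 + j184.5 Ω = 191.6∠74.3° Ω.
Step 4 — Power factor: PF = cos(φ) = Re(Z)/|Z| = 51.9/191.6 = 0.2709.
Step 5 — Type: Im(Z) = 184.5 ⇒ lagging (phase φ = 74.3°).

PF = 0.2709 (lagging, φ = 74.3°)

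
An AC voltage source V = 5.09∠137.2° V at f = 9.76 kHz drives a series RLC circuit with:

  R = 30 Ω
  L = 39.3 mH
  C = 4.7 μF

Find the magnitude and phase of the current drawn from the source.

Step 1 — Angular frequency: ω = 2π·f = 2π·9760 = 6.132e+04 rad/s.
Step 2 — Component impedances:
  R: Z = R = 30 Ω
  L: Z = jωL = j·6.132e+04·0.0393 = 0 + j2410 Ω
  C: Z = 1/(jωC) = -j/(ω·C) = 0 - j3.47 Ω
Step 3 — Series combination: Z_total = R + L + C = 30 + j2407 Ω = 2407∠89.3° Ω.
Step 4 — Source phasor: V = 5.09∠137.2° V = -3.735 + j3.458 V.
Step 5 — Ohm's law: I = V / Z_total = (-3.735 + j3.458) / (30 + j2407) = 0.001417 + j0.00157 A.
Step 6 — Convert to polar: |I| = 0.002115 A, ∠I = 47.9°.

I = 0.002115∠47.9° A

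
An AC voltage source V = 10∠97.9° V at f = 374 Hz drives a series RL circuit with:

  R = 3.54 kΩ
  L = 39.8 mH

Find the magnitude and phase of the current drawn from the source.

Step 1 — Angular frequency: ω = 2π·f = 2π·374 = 2350 rad/s.
Step 2 — Component impedances:
  R: Z = R = 3540 Ω
  L: Z = jωL = j·2350·0.0398 = 0 + j93.53 Ω
Step 3 — Series combination: Z_total = R + L = 3540 + j93.53 Ω = 3541∠1.5° Ω.
Step 4 — Source phasor: V = 10∠97.9° V = -1.374 + j9.905 V.
Step 5 — Ohm's law: I = V / Z_total = (-1.374 + j9.905) / (3540 + j93.53) = -0.0003141 + j0.002806 A.
Step 6 — Convert to polar: |I| = 0.002824 A, ∠I = 96.4°.

I = 0.002824∠96.4° A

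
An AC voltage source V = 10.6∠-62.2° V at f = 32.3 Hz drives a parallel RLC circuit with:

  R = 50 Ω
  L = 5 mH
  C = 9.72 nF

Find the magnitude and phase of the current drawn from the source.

Step 1 — Angular frequency: ω = 2π·f = 2π·32.3 = 202.9 rad/s.
Step 2 — Component impedances:
  R: Z = R = 50 Ω
  L: Z = jωL = j·202.9·0.005 = 0 + j1.015 Ω
  C: Z = 1/(jωC) = -j/(ω·C) = 0 - j5.069e+05 Ω
Step 3 — Parallel combination: 1/Z_total = 1/R + 1/L + 1/C; Z_total = 0.02059 + j1.014 Ω = 1.015∠88.8° Ω.
Step 4 — Source phasor: V = 10.6∠-62.2° V = 4.944 - j9.377 V.
Step 5 — Ohm's law: I = V / Z_total = (4.944 - j9.377) / (0.02059 + j1.014) = -9.142 - j5.059 A.
Step 6 — Convert to polar: |I| = 10.45 A, ∠I = -151.0°.

I = 10.45∠-151.0° A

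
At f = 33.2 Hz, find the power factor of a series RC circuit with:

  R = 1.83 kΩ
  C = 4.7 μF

Step 1 — Angular frequency: ω = 2π·f = 2π·33.2 = 208.6 rad/s.
Step 2 — Component impedances:
  R: Z = R = 1830 Ω
  C: Z = 1/(jωC) = -j/(ω·C) = 0 - j1020 Ω
Step 3 — Series combination: Z_total = R + C = 1830 - j1020 Ω = 2095∠-29.1° Ω.
Step 4 — Power factor: PF = cos(φ) = Re(Z)/|Z| = 1830/2095 = 0.8735.
Step 5 — Type: Im(Z) = -1020 ⇒ leading (phase φ = -29.1°).

PF = 0.8735 (leading, φ = -29.1°)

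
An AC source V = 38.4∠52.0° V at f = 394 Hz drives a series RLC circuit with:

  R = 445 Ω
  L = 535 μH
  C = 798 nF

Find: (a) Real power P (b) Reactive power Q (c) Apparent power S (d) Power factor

Step 1 — Angular frequency: ω = 2π·f = 2π·394 = 2476 rad/s.
Step 2 — Component impedances:
  R: Z = R = 445 Ω
  L: Z = jωL = j·2476·0.000535 = 0 + j1.324 Ω
  C: Z = 1/(jωC) = -j/(ω·C) = 0 - j506.2 Ω
Step 3 — Series combination: Z_total = R + L + C = 445 - j504.9 Ω = 673∠-48.6° Ω.
Step 4 — Source phasor: V = 38.4∠52.0° V = 23.64 + j30.26 V.
Step 5 — Current: I = V / Z = -0.0105 + j0.05608 A = 0.05706∠100.6° A.
Step 6 — Complex power: S = V·I* = 1.449 - j1.644 VA.
Step 7 — Real power: P = Re(S) = 1.449 W.
Step 8 — Reactive power: Q = Im(S) = -1.644 VAR.
Step 9 — Apparent power: |S| = 2.191 VA.
Step 10 — Power factor: PF = P/|S| = 0.6612 (leading).

(a) P = 1.449 W  (b) Q = -1.644 VAR  (c) S = 2.191 VA  (d) PF = 0.6612 (leading)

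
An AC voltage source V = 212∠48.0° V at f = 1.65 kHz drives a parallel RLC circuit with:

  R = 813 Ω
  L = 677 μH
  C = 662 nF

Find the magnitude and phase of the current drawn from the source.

Step 1 — Angular frequency: ω = 2π·f = 2π·1650 = 1.037e+04 rad/s.
Step 2 — Component impedances:
  R: Z = R = 813 Ω
  L: Z = jωL = j·1.037e+04·0.000677 = 0 + j7.019 Ω
  C: Z = 1/(jωC) = -j/(ω·C) = 0 - j145.7 Ω
Step 3 — Parallel combination: 1/Z_total = 1/R + 1/L + 1/C; Z_total = 0.06687 + j7.373 Ω = 7.374∠89.5° Ω.
Step 4 — Source phasor: V = 212∠48.0° V = 141.9 + j157.5 V.
Step 5 — Ohm's law: I = V / Z_total = (141.9 + j157.5) / (0.06687 + j7.373) = 21.54 - j19.04 A.
Step 6 — Convert to polar: |I| = 28.75 A, ∠I = -41.5°.

I = 28.75∠-41.5° A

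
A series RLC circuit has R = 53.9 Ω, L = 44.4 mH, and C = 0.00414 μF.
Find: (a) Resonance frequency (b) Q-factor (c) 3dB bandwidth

Step 1 — Resonance: ω₀ = 1/√(LC) = 1/√(0.0444·4.14e-09) = 7.376e+04 rad/s.
Step 2 — f₀ = ω₀/(2π) = 1.174e+04 Hz.
Step 3 — Series Q: Q = ω₀L/R = 7.376e+04·0.0444/53.9 = 60.76.
Step 4 — Bandwidth: Δω = ω₀/Q = 1214 rad/s; BW = Δω/(2π) = 193.2 Hz.

(a) f₀ = 1.174e+04 Hz  (b) Q = 60.76  (c) BW = 193.2 Hz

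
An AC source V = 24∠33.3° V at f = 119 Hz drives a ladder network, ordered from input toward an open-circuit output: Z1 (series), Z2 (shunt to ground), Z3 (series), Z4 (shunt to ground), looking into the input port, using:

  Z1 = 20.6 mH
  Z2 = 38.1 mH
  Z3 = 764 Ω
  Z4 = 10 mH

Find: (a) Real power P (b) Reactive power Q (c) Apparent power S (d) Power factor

Step 1 — Angular frequency: ω = 2π·f = 2π·119 = 747.7 rad/s.
Step 2 — Component impedances:
  Z1: Z = jωL = j·747.7·0.0206 = 0 + j15.4 Ω
  Z2: Z = jωL = j·747.7·0.0381 = 0 + j28.49 Ω
  Z3: Z = R = 764 Ω
  Z4: Z = jωL = j·747.7·0.01 = 0 + j7.477 Ω
Step 3 — Ladder network (open output): work backward from the far end, alternating series and parallel combinations. Z_in = 1.06 + j43.84 Ω = 43.85∠88.6° Ω.
Step 4 — Source phasor: V = 24∠33.3° V = 20.06 + j13.18 V.
Step 5 — Current: I = V / Z = 0.3114 - j0.45 A = 0.5473∠-55.3° A.
Step 6 — Complex power: S = V·I* = 0.3175 + j13.13 VA.
Step 7 — Real power: P = Re(S) = 0.3175 W.
Step 8 — Reactive power: Q = Im(S) = 13.13 VAR.
Step 9 — Apparent power: |S| = 13.13 VA.
Step 10 — Power factor: PF = P/|S| = 0.02417 (lagging).

(a) P = 0.3175 W  (b) Q = 13.13 VAR  (c) S = 13.13 VA  (d) PF = 0.02417 (lagging)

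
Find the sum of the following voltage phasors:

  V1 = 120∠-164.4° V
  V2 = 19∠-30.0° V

Step 1 — Convert each phasor to rectangular form:
  V1 = 120·(cos(-164.4°) + j·sin(-164.4°)) = -115.6 - j32.27 V
  V2 = 19·(cos(-30.0°) + j·sin(-30.0°)) = 16.45 - j9.5 V
Step 2 — Sum components: V_total = -99.13 - j41.77 V.
Step 3 — Convert to polar: |V_total| = 107.6 V, ∠V_total = -157.1°.

V_total = 107.6∠-157.1° V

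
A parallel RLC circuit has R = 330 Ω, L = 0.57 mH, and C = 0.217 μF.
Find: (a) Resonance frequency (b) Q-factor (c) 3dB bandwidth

Step 1 — Resonance: ω₀ = 1/√(LC) = 1/√(0.00057·2.17e-07) = 8.992e+04 rad/s.
Step 2 — f₀ = ω₀/(2π) = 1.431e+04 Hz.
Step 3 — Parallel Q: Q = R/(ω₀L) = 330/(8.992e+04·0.00057) = 6.439.
Step 4 — Bandwidth: Δω = ω₀/Q = 1.396e+04 rad/s; BW = Δω/(2π) = 2223 Hz.

(a) f₀ = 1.431e+04 Hz  (b) Q = 6.439  (c) BW = 2223 Hz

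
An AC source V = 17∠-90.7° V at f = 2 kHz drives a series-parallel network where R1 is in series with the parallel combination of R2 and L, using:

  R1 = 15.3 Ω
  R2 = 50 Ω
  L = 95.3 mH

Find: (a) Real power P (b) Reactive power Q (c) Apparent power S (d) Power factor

Step 1 — Angular frequency: ω = 2π·f = 2π·2000 = 1.257e+04 rad/s.
Step 2 — Component impedances:
  R1: Z = R = 15.3 Ω
  R2: Z = R = 50 Ω
  L: Z = jωL = j·1.257e+04·0.0953 = 0 + j1198 Ω
Step 3 — Parallel branch: R2 || L = 1/(1/R2 + 1/L) = 49.91 + j2.084 Ω.
Step 4 — Series with R1: Z_total = R1 + (R2 || L) = 65.21 + j2.084 Ω = 65.25∠1.8° Ω.
Step 5 — Source phasor: V = 17∠-90.7° V = -0.2077 - j17 V.
Step 6 — Current: I = V / Z = -0.0115 - j0.2603 A = 0.2606∠-92.5° A.
Step 7 — Complex power: S = V·I* = 4.427 + j0.1415 VA.
Step 8 — Real power: P = Re(S) = 4.427 W.
Step 9 — Reactive power: Q = Im(S) = 0.1415 VAR.
Step 10 — Apparent power: |S| = 4.429 VA.
Step 11 — Power factor: PF = P/|S| = 0.9995 (lagging).

(a) P = 4.427 W  (b) Q = 0.1415 VAR  (c) S = 4.429 VA  (d) PF = 0.9995 (lagging)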